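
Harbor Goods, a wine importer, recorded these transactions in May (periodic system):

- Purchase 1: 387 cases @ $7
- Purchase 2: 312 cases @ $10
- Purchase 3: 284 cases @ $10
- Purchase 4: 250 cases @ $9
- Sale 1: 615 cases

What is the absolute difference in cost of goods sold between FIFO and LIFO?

$911

FIFO COGS: 387 @ $7 + 228 @ $10 = $4,989
LIFO COGS: 250 @ $9 + 284 @ $10 + 81 @ $10 = $5,900
Difference = |$4,989 − $5,900| = $911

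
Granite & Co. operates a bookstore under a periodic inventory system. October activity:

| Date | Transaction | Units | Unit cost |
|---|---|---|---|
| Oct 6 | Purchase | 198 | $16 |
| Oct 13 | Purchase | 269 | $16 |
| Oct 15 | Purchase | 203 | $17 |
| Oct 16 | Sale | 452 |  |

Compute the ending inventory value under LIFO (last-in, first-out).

Ending inventory = $3,488

Oct 16, 452 sold [LIFO — newest first]: 203 @ $17 + 249 @ $16 = $7,435
Ending inventory: 198 @ $16 + 20 @ $16 = $3,488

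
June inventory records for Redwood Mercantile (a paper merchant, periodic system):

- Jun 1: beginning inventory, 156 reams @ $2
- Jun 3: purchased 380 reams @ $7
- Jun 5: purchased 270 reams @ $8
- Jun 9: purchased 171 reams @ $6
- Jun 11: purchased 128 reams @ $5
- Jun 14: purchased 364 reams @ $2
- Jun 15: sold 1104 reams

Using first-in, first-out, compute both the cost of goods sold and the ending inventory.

COGS = $6,793; ending inventory = $733

Jun 15, 1104 sold [FIFO — oldest first]: 156 @ $2 + 380 @ $7 + 270 @ $8 + 171 @ $6 + 127 @ $5 = $6,793
Ending inventory: 1 @ $5 + 364 @ $2 = $733
Check: goods available $7,526 = COGS $6,793 + ending $733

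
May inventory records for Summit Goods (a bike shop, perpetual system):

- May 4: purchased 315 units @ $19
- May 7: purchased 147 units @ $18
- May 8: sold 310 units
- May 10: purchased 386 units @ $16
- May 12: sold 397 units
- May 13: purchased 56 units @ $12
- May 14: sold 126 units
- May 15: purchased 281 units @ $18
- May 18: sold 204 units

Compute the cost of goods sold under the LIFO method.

COGS = $17,802

May 8, 310 sold [LIFO — newest first]: 147 @ $18 + 163 @ $19 = $5,743
May 12, 397 sold [LIFO — newest first]: 386 @ $16 + 11 @ $19 = $6,385
May 14, 126 sold [LIFO — newest first]: 56 @ $12 + 70 @ $19 = $2,002
May 18, 204 sold [LIFO — newest first]: 204 @ $18 = $3,672
Total COGS = $5,743 + $6,385 + $2,002 + $3,672 = $17,802
Ending inventory: 71 @ $19 + 77 @ $18 = $2,735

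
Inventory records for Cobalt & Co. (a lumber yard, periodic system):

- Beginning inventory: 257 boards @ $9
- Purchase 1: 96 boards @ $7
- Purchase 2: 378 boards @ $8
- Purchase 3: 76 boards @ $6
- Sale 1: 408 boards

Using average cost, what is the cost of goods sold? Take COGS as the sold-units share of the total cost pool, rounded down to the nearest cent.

COGS = $3,268.55

Sale 1, sell 408: 408/807 × $6,465.00 → $3,268.55
Ending inventory (cost pool remaining) = $3,196.45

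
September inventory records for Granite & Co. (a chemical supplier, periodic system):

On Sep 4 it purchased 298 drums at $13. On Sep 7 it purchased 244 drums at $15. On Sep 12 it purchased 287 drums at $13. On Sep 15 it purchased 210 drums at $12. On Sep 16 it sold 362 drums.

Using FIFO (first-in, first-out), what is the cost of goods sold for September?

COGS = $4,834

Sep 16, 362 sold [FIFO — oldest first]: 298 @ $13 + 64 @ $15 = $4,834
Ending inventory: 180 @ $15 + 287 @ $13 + 210 @ $12 = $8,951
Check: goods available $13,785 = COGS $4,834 + ending $8,951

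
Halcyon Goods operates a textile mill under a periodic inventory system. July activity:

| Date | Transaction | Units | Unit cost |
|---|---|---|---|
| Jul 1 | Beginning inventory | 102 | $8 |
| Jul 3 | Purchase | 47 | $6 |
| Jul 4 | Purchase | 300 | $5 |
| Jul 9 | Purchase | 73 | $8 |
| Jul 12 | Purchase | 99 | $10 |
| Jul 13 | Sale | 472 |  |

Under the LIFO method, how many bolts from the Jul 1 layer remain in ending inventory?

Jul 13, 472 sold [LIFO — newest first]: 99 @ $10 + 73 @ $8 + 300 @ $5 = $3,074
Ending inventory: 102 @ $8 + 47 @ $6 = $1,098

102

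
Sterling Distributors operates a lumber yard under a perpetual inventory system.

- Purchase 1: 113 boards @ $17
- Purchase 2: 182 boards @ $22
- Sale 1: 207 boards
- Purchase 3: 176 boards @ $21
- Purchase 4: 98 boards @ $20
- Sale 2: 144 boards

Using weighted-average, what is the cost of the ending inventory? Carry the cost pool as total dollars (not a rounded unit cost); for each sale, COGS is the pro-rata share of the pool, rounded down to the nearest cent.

After Purchase 1: 113 on hand, pool $1,921.00 (≈ $17.0000 each)
After Purchase 2: 295 on hand, pool $5,925.00 (≈ $20.0847 each)
Sale 1, sell 207: 207/295 × $5,925.00 → $4,157.54
After Purchase 3: 264 on hand, pool $5,463.46 (≈ $20.6949 each)
After Purchase 4: 362 on hand, pool $7,423.46 (≈ $20.5068 each)
Sale 2, sell 144: 144/362 × $7,423.46 → $2,952.97
Total COGS = $4,157.54 + $2,952.97 = $7,110.51
Ending inventory (cost pool remaining) = $4,470.49

Ending inventory = $4,470.49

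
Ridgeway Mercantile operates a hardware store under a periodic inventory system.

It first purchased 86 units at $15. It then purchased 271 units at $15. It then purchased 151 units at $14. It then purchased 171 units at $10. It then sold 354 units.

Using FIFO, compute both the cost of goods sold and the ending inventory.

COGS = $5,310; ending inventory = $3,869

Sale 1 (354) [FIFO — oldest first]: 86 @ $15 + 268 @ $15 = $5,310
Ending inventory: 3 @ $15 + 151 @ $14 + 171 @ $10 = $3,869
Check: goods available $9,179 = COGS $5,310 + ending $3,869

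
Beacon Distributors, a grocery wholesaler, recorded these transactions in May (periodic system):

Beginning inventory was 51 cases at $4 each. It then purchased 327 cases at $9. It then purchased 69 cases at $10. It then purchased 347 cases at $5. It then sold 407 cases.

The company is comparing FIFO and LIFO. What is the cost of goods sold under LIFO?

COGS = $2,335

FIFO COGS: 51 @ $4 + 327 @ $9 + 29 @ $10 = $3,437
LIFO COGS: 347 @ $5 + 60 @ $10 = $2,335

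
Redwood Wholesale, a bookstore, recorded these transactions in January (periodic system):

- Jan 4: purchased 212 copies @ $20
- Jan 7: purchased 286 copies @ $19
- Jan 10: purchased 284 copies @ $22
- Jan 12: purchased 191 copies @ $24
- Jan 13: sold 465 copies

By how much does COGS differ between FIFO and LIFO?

$1,565

FIFO COGS: 212 @ $20 + 253 @ $19 = $9,047
LIFO COGS: 191 @ $24 + 274 @ $22 = $10,612
Difference = |$9,047 − $10,612| = $1,565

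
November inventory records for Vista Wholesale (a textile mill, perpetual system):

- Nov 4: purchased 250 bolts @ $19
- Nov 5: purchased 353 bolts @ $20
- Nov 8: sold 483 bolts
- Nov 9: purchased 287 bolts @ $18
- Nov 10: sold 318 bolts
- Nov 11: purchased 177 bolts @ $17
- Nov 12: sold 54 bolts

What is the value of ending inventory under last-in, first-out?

Ending inventory = $3,782

Nov 8, 483 sold [LIFO — newest first]: 353 @ $20 + 130 @ $19 = $9,530
Nov 10, 318 sold [LIFO — newest first]: 287 @ $18 + 31 @ $19 = $5,755
Nov 12, 54 sold [LIFO — newest first]: 54 @ $17 = $918
Total COGS = $9,530 + $5,755 + $918 = $16,203
Ending inventory: 89 @ $19 + 123 @ $17 = $3,782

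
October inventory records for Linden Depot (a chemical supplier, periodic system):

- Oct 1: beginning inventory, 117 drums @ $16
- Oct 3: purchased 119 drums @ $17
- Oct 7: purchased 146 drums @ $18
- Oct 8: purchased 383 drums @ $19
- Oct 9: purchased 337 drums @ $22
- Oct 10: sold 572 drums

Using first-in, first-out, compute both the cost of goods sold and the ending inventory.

Oct 10, 572 sold [FIFO — oldest first]: 117 @ $16 + 119 @ $17 + 146 @ $18 + 190 @ $19 = $10,133
Ending inventory: 193 @ $19 + 337 @ $22 = $11,081

COGS = $10,133; ending inventory = $11,081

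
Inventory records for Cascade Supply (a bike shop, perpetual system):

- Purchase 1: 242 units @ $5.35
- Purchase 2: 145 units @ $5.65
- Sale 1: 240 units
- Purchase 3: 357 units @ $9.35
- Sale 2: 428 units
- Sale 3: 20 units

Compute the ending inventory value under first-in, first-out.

Ending inventory = $523.60

Sale 1 (240) [FIFO — oldest first]: 240 @ $5.35 = $1,284.00
Sale 2 (428) [FIFO — oldest first]: 2 @ $5.35 + 145 @ $5.65 + 281 @ $9.35 = $3,457.30
Sale 3 (20) [FIFO — oldest first]: 20 @ $9.35 = $187.00
Total COGS = $1,284.00 + $3,457.30 + $187.00 = $4,928.30
Ending inventory: 56 @ $9.35 = $523.60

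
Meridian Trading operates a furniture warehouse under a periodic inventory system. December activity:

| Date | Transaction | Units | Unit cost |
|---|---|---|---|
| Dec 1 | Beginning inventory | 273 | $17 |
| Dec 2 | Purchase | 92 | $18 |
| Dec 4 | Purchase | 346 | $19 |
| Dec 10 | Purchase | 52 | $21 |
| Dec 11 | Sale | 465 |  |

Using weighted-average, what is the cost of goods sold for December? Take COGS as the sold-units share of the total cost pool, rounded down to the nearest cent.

COGS = $8,509.56

Dec 11, sell 465: 465/763 × $13,963.00 → $8,509.56
Ending inventory (cost pool remaining) = $5,453.44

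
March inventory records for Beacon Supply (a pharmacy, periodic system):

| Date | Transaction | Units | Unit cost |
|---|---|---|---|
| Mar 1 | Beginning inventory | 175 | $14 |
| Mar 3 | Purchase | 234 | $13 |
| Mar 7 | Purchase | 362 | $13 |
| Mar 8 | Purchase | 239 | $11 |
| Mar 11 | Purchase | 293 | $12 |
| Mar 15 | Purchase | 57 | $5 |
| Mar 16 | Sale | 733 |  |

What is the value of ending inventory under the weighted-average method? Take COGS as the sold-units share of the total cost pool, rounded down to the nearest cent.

Mar 16, sell 733: 733/1360 × $16,628.00 → $8,962.00
Ending inventory (cost pool remaining) = $7,666.00
Check: goods available $16,628.00 = COGS $8,962.00 + ending $7,666.00

Ending inventory = $7,666.00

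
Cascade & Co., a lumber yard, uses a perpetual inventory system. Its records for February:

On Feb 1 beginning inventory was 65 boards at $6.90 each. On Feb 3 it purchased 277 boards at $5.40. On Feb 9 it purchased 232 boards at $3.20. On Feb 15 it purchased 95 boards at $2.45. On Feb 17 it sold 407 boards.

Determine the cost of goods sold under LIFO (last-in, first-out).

COGS = $1,407.15

Feb 17, 407 sold [LIFO — newest first]: 95 @ $2.45 + 232 @ $3.20 + 80 @ $5.40 = $1,407.15
Ending inventory: 65 @ $6.90 + 197 @ $5.40 = $1,512.30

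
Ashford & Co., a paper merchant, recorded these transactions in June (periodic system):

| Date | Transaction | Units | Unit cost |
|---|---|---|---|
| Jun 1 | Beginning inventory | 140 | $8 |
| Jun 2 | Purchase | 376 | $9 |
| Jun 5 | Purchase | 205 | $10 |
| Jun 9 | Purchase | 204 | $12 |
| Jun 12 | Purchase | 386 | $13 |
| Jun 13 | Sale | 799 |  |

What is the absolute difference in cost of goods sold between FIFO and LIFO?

$2,062

FIFO COGS: 140 @ $8 + 376 @ $9 + 205 @ $10 + 78 @ $12 = $7,490
LIFO COGS: 386 @ $13 + 204 @ $12 + 205 @ $10 + 4 @ $9 = $9,552
Difference = |$7,490 − $9,552| = $2,062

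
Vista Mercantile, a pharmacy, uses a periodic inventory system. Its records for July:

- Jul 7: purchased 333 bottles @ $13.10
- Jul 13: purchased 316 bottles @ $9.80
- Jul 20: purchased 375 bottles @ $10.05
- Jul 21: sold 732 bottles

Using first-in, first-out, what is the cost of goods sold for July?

COGS = $8,293.25

Jul 21, 732 sold [FIFO — oldest first]: 333 @ $13.10 + 316 @ $9.80 + 83 @ $10.05 = $8,293.25
Ending inventory: 292 @ $10.05 = $2,934.60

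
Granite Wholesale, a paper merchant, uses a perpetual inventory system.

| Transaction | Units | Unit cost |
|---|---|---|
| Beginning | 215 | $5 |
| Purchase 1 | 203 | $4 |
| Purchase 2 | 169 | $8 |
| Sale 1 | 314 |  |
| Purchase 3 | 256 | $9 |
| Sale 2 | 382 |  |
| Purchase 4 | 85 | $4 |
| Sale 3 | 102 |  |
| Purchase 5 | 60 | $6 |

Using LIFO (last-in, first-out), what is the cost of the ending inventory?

Ending inventory = $1,010

Sale 1 (314) [LIFO — newest first]: 169 @ $8 + 145 @ $4 = $1,932
Sale 2 (382) [LIFO — newest first]: 256 @ $9 + 58 @ $4 + 68 @ $5 = $2,876
Sale 3 (102) [LIFO — newest first]: 85 @ $4 + 17 @ $5 = $425
Total COGS = $1,932 + $2,876 + $425 = $5,233
Ending inventory: 130 @ $5 + 60 @ $6 = $1,010
Check: goods available $6,243 = COGS $5,233 + ending $1,010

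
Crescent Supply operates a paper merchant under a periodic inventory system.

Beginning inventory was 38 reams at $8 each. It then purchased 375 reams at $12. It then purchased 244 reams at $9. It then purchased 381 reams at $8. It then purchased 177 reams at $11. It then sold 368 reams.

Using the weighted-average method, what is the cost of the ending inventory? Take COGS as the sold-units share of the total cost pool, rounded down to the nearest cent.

Ending inventory = $8,361.95

Sale 1, sell 368: 368/1215 × $11,995.00 → $3,633.05
Ending inventory (cost pool remaining) = $8,361.95
Check: goods available $11,995.00 = COGS $3,633.05 + ending $8,361.95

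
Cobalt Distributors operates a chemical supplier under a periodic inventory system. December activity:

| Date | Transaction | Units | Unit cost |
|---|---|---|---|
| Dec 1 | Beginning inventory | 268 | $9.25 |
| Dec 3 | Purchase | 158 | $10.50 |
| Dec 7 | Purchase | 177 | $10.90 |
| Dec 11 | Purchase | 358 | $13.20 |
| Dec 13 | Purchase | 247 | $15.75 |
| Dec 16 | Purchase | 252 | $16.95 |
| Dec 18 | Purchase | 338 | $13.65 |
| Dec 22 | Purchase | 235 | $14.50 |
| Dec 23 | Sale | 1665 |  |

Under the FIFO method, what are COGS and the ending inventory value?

Dec 23, 1665 sold [FIFO — oldest first]: 268 @ $9.25 + 158 @ $10.50 + 177 @ $10.90 + 358 @ $13.20 + 247 @ $15.75 + 252 @ $16.95 + 205 @ $13.65 = $21,752.80
Ending inventory: 133 @ $13.65 + 235 @ $14.50 = $5,222.95

COGS = $21,752.80; ending inventory = $5,222.95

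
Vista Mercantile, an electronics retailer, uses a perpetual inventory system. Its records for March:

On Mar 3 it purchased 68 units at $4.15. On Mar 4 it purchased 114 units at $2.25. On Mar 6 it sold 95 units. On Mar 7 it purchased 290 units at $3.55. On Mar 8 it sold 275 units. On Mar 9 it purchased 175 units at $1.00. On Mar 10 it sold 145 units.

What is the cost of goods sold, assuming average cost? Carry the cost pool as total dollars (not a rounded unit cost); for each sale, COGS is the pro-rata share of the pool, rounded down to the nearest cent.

COGS = $1,493.86

After Mar 3: 68 on hand, pool $282.20 (≈ $4.1500 each)
After Mar 4: 182 on hand, pool $538.70 (≈ $2.9599 each)
Mar 6, sell 95: 95/182 × $538.70 → $281.18
After Mar 7: 377 on hand, pool $1,287.02 (≈ $3.4138 each)
Mar 8, sell 275: 275/377 × $1,287.02 → $938.80
After Mar 9: 277 on hand, pool $523.22 (≈ $1.8889 each)
Mar 10, sell 145: 145/277 × $523.22 → $273.88
Total COGS = $281.18 + $938.80 + $273.88 = $1,493.86
Ending inventory (cost pool remaining) = $249.34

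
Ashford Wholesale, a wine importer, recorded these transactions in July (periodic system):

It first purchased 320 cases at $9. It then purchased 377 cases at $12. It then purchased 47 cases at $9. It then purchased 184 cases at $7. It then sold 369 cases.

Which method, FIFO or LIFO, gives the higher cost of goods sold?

FIFO COGS: 320 @ $9 + 49 @ $12 = $3,468
LIFO COGS: 184 @ $7 + 47 @ $9 + 138 @ $12 = $3,367

FIFO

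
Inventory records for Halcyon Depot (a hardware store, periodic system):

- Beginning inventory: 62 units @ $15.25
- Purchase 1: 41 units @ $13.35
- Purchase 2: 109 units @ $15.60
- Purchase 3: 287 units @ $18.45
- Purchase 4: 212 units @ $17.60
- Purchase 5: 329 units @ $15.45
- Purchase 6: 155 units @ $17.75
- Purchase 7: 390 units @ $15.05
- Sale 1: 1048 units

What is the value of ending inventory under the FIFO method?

Sale 1 (1048) [FIFO — oldest first]: 62 @ $15.25 + 41 @ $13.35 + 109 @ $15.60 + 287 @ $18.45 + 212 @ $17.60 + 329 @ $15.45 + 8 @ $17.75 = $17,444.65
Ending inventory: 147 @ $17.75 + 390 @ $15.05 = $8,478.75
Check: goods available $25,923.40 = COGS $17,444.65 + ending $8,478.75

Ending inventory = $8,478.75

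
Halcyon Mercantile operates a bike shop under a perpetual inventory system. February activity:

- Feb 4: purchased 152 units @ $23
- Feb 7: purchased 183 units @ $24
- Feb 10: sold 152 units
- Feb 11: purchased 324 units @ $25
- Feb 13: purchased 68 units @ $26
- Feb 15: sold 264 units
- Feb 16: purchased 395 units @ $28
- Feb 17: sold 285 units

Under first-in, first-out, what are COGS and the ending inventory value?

Feb 10, 152 sold [FIFO — oldest first]: 152 @ $23 = $3,496
Feb 15, 264 sold [FIFO — oldest first]: 183 @ $24 + 81 @ $25 = $6,417
Feb 17, 285 sold [FIFO — oldest first]: 243 @ $25 + 42 @ $26 = $7,167
Total COGS = $3,496 + $6,417 + $7,167 = $17,080
Ending inventory: 26 @ $26 + 395 @ $28 = $11,736
Check: goods available $28,816 = COGS $17,080 + ending $11,736

COGS = $17,080; ending inventory = $11,736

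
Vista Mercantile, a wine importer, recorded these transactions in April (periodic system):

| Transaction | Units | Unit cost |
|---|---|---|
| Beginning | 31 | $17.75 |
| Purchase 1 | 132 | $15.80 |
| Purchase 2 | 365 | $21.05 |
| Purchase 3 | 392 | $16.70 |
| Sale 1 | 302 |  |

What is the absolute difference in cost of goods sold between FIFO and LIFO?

FIFO COGS: 31 @ $17.75 + 132 @ $15.80 + 139 @ $21.05 = $5,561.80
LIFO COGS: 302 @ $16.70 = $5,043.40
Difference = |$5,561.80 − $5,043.40| = $518.40

$518.40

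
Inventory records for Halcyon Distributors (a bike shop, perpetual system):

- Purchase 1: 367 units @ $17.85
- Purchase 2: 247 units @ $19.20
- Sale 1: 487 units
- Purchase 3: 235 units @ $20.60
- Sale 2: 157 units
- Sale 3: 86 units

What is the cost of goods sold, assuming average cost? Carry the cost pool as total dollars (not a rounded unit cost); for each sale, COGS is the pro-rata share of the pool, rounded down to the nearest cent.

After Purchase 1: 367 on hand, pool $6,550.95 (≈ $17.8500 each)
After Purchase 2: 614 on hand, pool $11,293.35 (≈ $18.3931 each)
Sale 1, sell 487: 487/614 × $11,293.35 → $8,957.42
After Purchase 3: 362 on hand, pool $7,176.93 (≈ $19.8258 each)
Sale 2, sell 157: 157/362 × $7,176.93 → $3,112.64
Sale 3, sell 86: 86/205 × $4,064.29 → $1,705.01
Total COGS = $8,957.42 + $3,112.64 + $1,705.01 = $13,775.07
Ending inventory (cost pool remaining) = $2,359.28

COGS = $13,775.07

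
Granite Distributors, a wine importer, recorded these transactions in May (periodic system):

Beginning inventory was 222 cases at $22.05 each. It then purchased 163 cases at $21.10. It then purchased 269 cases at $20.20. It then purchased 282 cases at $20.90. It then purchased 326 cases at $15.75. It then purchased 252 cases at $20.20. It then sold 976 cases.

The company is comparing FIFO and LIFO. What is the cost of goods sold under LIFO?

FIFO COGS: 222 @ $22.05 + 163 @ $21.10 + 269 @ $20.20 + 282 @ $20.90 + 40 @ $15.75 = $20,292.00
LIFO COGS: 252 @ $20.20 + 326 @ $15.75 + 282 @ $20.90 + 116 @ $20.20 = $18,461.90

COGS = $18,461.90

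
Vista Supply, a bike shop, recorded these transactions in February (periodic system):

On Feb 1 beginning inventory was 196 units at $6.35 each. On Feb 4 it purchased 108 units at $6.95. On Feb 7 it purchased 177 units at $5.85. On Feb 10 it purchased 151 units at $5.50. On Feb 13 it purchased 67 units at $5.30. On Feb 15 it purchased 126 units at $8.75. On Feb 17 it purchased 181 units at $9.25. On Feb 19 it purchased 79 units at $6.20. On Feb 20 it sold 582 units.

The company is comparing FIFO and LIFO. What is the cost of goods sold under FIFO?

COGS = $3,586.15

FIFO COGS: 196 @ $6.35 + 108 @ $6.95 + 177 @ $5.85 + 101 @ $5.50 = $3,586.15
LIFO COGS: 79 @ $6.20 + 181 @ $9.25 + 126 @ $8.75 + 67 @ $5.30 + 129 @ $5.50 = $4,331.15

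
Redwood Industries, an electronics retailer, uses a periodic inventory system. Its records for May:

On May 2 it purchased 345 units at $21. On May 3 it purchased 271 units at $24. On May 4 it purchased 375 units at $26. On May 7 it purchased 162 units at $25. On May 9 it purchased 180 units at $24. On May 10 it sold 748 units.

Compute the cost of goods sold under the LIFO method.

COGS = $18,864

May 10, 748 sold [LIFO — newest first]: 180 @ $24 + 162 @ $25 + 375 @ $26 + 31 @ $24 = $18,864
Ending inventory: 345 @ $21 + 240 @ $24 = $13,005
Check: goods available $31,869 = COGS $18,864 + ending $13,005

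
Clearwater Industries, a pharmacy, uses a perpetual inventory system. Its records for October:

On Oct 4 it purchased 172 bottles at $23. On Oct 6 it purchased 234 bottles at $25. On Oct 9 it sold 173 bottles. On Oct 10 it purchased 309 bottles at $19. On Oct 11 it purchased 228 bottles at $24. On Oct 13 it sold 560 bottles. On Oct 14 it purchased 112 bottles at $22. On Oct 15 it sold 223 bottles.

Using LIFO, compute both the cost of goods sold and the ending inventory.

Oct 9, 173 sold [LIFO — newest first]: 173 @ $25 = $4,325
Oct 13, 560 sold [LIFO — newest first]: 228 @ $24 + 309 @ $19 + 23 @ $25 = $11,918
Oct 15, 223 sold [LIFO — newest first]: 112 @ $22 + 38 @ $25 + 73 @ $23 = $5,093
Total COGS = $4,325 + $11,918 + $5,093 = $21,336
Ending inventory: 99 @ $23 = $2,277
Check: goods available $23,613 = COGS $21,336 + ending $2,277

COGS = $21,336; ending inventory = $2,277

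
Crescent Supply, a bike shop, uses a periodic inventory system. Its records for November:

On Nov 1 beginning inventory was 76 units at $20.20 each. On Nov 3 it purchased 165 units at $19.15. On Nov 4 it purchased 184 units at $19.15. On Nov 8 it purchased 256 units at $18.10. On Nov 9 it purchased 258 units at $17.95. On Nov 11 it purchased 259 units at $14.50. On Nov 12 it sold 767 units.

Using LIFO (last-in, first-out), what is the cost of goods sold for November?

COGS = $12,911.60

Nov 12, 767 sold [LIFO — newest first]: 259 @ $14.50 + 258 @ $17.95 + 250 @ $18.10 = $12,911.60
Ending inventory: 76 @ $20.20 + 165 @ $19.15 + 184 @ $19.15 + 6 @ $18.10 = $8,327.15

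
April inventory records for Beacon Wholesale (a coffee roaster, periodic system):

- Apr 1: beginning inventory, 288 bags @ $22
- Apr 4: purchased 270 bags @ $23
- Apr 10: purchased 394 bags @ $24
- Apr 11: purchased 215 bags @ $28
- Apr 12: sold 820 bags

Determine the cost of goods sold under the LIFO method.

COGS = $20,329

Apr 12, 820 sold [LIFO — newest first]: 215 @ $28 + 394 @ $24 + 211 @ $23 = $20,329
Ending inventory: 288 @ $22 + 59 @ $23 = $7,693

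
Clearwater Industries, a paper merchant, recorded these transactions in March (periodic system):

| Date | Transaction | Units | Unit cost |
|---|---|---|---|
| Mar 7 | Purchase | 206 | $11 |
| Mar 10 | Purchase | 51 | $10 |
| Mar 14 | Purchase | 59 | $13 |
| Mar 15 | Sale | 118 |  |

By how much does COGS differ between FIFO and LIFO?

$67

FIFO COGS: 118 @ $11 = $1,298
LIFO COGS: 59 @ $13 + 51 @ $10 + 8 @ $11 = $1,365
Difference = |$1,298 − $1,365| = $67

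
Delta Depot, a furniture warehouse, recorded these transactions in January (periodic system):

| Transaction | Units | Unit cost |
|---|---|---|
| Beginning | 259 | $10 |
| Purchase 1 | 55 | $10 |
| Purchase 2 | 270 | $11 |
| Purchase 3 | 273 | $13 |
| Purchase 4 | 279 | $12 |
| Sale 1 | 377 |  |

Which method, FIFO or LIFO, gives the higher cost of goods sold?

FIFO COGS: 259 @ $10 + 55 @ $10 + 63 @ $11 = $3,833
LIFO COGS: 279 @ $12 + 98 @ $13 = $4,622

LIFO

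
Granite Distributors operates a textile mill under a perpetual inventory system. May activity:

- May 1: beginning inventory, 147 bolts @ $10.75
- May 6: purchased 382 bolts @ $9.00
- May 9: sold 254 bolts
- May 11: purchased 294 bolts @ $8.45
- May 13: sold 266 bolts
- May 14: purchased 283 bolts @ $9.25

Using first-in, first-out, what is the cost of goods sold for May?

May 9, 254 sold [FIFO — oldest first]: 147 @ $10.75 + 107 @ $9.00 = $2,543.25
May 13, 266 sold [FIFO — oldest first]: 266 @ $9.00 = $2,394.00
Total COGS = $2,543.25 + $2,394.00 = $4,937.25
Ending inventory: 9 @ $9.00 + 294 @ $8.45 + 283 @ $9.25 = $5,183.05

COGS = $4,937.25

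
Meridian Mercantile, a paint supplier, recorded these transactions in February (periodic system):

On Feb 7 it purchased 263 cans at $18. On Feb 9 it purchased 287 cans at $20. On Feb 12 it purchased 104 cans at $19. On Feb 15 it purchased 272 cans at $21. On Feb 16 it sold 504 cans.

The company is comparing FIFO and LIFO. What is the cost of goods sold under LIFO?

COGS = $10,248

FIFO COGS: 263 @ $18 + 241 @ $20 = $9,554
LIFO COGS: 272 @ $21 + 104 @ $19 + 128 @ $20 = $10,248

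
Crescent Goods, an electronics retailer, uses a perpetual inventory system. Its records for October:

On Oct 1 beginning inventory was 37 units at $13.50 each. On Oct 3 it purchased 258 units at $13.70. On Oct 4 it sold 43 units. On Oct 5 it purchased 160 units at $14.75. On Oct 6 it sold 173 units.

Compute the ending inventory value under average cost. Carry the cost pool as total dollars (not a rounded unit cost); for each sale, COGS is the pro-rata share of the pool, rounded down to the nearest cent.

Ending inventory = $3,368.10

After Oct 1: 37 on hand, pool $499.50 (≈ $13.5000 each)
After Oct 3: 295 on hand, pool $4,034.10 (≈ $13.6749 each)
Oct 4, sell 43: 43/295 × $4,034.10 → $588.02
After Oct 5: 412 on hand, pool $5,806.08 (≈ $14.0924 each)
Oct 6, sell 173: 173/412 × $5,806.08 → $2,437.98
Total COGS = $588.02 + $2,437.98 = $3,026.00
Ending inventory (cost pool remaining) = $3,368.10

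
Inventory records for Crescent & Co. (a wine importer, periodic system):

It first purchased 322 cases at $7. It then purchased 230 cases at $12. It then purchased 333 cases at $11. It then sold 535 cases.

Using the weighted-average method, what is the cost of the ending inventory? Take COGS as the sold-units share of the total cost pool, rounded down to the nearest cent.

Sale 1, sell 535: 535/885 × $8,677.00 → $5,245.41
Ending inventory (cost pool remaining) = $3,431.59

Ending inventory = $3,431.59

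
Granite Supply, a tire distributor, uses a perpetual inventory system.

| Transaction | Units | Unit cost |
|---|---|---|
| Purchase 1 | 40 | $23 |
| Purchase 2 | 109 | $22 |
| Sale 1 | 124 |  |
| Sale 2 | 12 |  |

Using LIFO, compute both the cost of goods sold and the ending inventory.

COGS = $3,019; ending inventory = $299

Sale 1 (124) [LIFO — newest first]: 109 @ $22 + 15 @ $23 = $2,743
Sale 2 (12) [LIFO — newest first]: 12 @ $23 = $276
Total COGS = $2,743 + $276 = $3,019
Ending inventory: 13 @ $23 = $299
Check: goods available $3,318 = COGS $3,019 + ending $299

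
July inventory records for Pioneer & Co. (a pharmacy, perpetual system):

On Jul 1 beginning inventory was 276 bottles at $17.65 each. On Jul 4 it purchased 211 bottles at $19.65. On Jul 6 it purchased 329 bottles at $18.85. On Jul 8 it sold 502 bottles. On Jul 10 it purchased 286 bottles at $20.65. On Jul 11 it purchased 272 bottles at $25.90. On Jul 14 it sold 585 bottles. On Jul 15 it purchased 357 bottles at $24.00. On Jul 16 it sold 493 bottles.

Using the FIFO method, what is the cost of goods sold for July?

Jul 8, 502 sold [FIFO — oldest first]: 276 @ $17.65 + 211 @ $19.65 + 15 @ $18.85 = $9,300.30
Jul 14, 585 sold [FIFO — oldest first]: 314 @ $18.85 + 271 @ $20.65 = $11,515.05
Jul 16, 493 sold [FIFO — oldest first]: 15 @ $20.65 + 272 @ $25.90 + 206 @ $24.00 = $12,298.55
Total COGS = $9,300.30 + $11,515.05 + $12,298.55 = $33,113.90
Ending inventory: 151 @ $24.00 = $3,624.00

COGS = $33,113.90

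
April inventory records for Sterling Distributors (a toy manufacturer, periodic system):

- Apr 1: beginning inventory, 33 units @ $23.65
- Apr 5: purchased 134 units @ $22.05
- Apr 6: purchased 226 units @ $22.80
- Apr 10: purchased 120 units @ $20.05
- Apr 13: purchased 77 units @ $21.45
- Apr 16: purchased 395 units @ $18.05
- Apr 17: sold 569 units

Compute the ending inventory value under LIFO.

Ending inventory = $9,349.10

Apr 17, 569 sold [LIFO — newest first]: 395 @ $18.05 + 77 @ $21.45 + 97 @ $20.05 = $10,726.25
Ending inventory: 33 @ $23.65 + 134 @ $22.05 + 226 @ $22.80 + 23 @ $20.05 = $9,349.10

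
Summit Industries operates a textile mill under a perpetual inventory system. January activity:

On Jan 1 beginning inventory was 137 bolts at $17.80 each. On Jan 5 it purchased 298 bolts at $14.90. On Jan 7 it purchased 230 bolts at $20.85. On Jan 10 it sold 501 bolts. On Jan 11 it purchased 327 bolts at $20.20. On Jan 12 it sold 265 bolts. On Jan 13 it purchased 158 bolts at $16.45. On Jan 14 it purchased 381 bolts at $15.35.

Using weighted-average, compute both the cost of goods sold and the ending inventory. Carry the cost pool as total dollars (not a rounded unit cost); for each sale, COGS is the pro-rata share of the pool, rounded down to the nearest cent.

After Jan 1: 137 on hand, pool $2,438.60 (≈ $17.8000 each)
After Jan 5: 435 on hand, pool $6,878.80 (≈ $15.8133 each)
After Jan 7: 665 on hand, pool $11,674.30 (≈ $17.5553 each)
Jan 10, sell 501: 501/665 × $11,674.30 → $8,795.22
After Jan 11: 491 on hand, pool $9,484.48 (≈ $19.3167 each)
Jan 12, sell 265: 265/491 × $9,484.48 → $5,118.91
After Jan 13: 384 on hand, pool $6,964.67 (≈ $18.1372 each)
After Jan 14: 765 on hand, pool $12,813.02 (≈ $16.7490 each)
Total COGS = $8,795.22 + $5,118.91 = $13,914.13
Ending inventory (cost pool remaining) = $12,813.02
Check: goods available $26,727.15 = COGS $13,914.13 + ending $12,813.02

COGS = $13,914.13; ending inventory = $12,813.02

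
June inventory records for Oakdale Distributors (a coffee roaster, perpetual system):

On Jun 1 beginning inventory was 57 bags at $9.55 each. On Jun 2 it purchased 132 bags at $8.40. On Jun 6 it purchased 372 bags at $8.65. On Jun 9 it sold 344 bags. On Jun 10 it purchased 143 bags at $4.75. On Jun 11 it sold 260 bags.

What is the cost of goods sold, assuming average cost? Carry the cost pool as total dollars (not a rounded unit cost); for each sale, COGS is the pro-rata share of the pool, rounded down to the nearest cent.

COGS = $4,838.15

After Jun 1: 57 on hand, pool $544.35 (≈ $9.5500 each)
After Jun 2: 189 on hand, pool $1,653.15 (≈ $8.7468 each)
After Jun 6: 561 on hand, pool $4,870.95 (≈ $8.6826 each)
Jun 9, sell 344: 344/561 × $4,870.95 → $2,986.82
After Jun 10: 360 on hand, pool $2,563.38 (≈ $7.1205 each)
Jun 11, sell 260: 260/360 × $2,563.38 → $1,851.33
Total COGS = $2,986.82 + $1,851.33 = $4,838.15
Ending inventory (cost pool remaining) = $712.05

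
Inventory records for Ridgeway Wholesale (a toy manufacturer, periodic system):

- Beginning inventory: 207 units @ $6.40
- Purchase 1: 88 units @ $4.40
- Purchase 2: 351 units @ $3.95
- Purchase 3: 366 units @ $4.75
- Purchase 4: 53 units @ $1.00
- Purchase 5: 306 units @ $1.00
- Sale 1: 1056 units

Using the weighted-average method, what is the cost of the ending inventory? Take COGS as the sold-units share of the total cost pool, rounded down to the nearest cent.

Sale 1, sell 1056: 1056/1371 × $5,195.95 → $4,002.13
Ending inventory (cost pool remaining) = $1,193.82
Check: goods available $5,195.95 = COGS $4,002.13 + ending $1,193.82

Ending inventory = $1,193.82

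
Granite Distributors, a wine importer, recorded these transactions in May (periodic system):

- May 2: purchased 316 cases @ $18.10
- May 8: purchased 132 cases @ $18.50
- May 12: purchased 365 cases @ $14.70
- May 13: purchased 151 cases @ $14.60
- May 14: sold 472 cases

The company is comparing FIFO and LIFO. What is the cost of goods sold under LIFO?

COGS = $6,923.30

FIFO COGS: 316 @ $18.10 + 132 @ $18.50 + 24 @ $14.70 = $8,514.40
LIFO COGS: 151 @ $14.60 + 321 @ $14.70 = $6,923.30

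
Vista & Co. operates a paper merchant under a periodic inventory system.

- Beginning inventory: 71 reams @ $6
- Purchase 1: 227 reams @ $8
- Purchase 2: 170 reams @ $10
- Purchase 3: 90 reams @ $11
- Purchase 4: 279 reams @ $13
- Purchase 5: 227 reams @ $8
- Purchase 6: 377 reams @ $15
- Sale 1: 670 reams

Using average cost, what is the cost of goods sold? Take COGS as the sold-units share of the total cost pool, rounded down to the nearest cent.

COGS = $7,453.22

Sale 1, sell 670: 670/1441 × $16,030.00 → $7,453.22
Ending inventory (cost pool remaining) = $8,576.78
Check: goods available $16,030.00 = COGS $7,453.22 + ending $8,576.78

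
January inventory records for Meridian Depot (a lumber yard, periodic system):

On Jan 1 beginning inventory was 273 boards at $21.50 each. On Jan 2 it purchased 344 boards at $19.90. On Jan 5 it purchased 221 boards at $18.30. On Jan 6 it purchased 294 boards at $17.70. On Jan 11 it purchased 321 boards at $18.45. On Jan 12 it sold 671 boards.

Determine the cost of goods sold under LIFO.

COGS = $12,151.05

Jan 12, 671 sold [LIFO — newest first]: 321 @ $18.45 + 294 @ $17.70 + 56 @ $18.30 = $12,151.05
Ending inventory: 273 @ $21.50 + 344 @ $19.90 + 165 @ $18.30 = $15,734.60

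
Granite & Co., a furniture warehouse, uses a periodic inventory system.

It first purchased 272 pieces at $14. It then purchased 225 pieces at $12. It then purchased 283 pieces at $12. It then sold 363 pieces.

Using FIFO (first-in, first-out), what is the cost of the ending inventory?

Ending inventory = $5,004

Sale 1 (363) [FIFO — oldest first]: 272 @ $14 + 91 @ $12 = $4,900
Ending inventory: 134 @ $12 + 283 @ $12 = $5,004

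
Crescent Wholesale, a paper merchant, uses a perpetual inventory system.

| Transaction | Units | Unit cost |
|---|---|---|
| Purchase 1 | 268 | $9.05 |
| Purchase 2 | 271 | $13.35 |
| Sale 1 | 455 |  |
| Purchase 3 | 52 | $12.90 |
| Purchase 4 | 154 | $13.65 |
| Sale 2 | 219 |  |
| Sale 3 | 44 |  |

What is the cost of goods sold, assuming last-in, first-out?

COGS = $8,571.80

Sale 1 (455) [LIFO — newest first]: 271 @ $13.35 + 184 @ $9.05 = $5,283.05
Sale 2 (219) [LIFO — newest first]: 154 @ $13.65 + 52 @ $12.90 + 13 @ $9.05 = $2,890.55
Sale 3 (44) [LIFO — newest first]: 44 @ $9.05 = $398.20
Total COGS = $5,283.05 + $2,890.55 + $398.20 = $8,571.80
Ending inventory: 27 @ $9.05 = $244.35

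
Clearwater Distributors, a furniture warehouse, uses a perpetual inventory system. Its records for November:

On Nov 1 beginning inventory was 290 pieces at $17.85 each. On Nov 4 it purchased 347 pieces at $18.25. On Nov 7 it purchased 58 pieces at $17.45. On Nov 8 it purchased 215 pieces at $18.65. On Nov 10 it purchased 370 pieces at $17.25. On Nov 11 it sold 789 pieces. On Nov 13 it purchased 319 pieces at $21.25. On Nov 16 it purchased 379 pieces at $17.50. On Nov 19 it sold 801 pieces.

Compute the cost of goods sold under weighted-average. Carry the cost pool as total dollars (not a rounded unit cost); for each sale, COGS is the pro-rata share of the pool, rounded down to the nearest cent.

After Nov 1: 290 on hand, pool $5,176.50 (≈ $17.8500 each)
After Nov 4: 637 on hand, pool $11,509.25 (≈ $18.0679 each)
After Nov 7: 695 on hand, pool $12,521.35 (≈ $18.0163 each)
After Nov 8: 910 on hand, pool $16,531.10 (≈ $18.1660 each)
After Nov 10: 1280 on hand, pool $22,913.60 (≈ $17.9013 each)
Nov 11, sell 789: 789/1280 × $22,913.60 → $14,124.08
After Nov 13: 810 on hand, pool $15,568.27 (≈ $19.2201 each)
After Nov 16: 1189 on hand, pool $22,200.77 (≈ $18.6718 each)
Nov 19, sell 801: 801/1189 × $22,200.77 → $14,956.11
Total COGS = $14,124.08 + $14,956.11 = $29,080.19
Ending inventory (cost pool remaining) = $7,244.66
Check: goods available $36,324.85 = COGS $29,080.19 + ending $7,244.66

COGS = $29,080.19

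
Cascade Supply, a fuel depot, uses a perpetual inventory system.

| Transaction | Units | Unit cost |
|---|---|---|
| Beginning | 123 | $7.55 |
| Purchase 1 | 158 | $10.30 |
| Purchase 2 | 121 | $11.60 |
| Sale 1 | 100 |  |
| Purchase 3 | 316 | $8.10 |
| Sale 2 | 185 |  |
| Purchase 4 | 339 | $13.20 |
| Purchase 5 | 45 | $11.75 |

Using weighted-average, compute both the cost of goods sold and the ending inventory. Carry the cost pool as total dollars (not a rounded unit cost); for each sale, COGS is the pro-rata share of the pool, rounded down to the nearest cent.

After Beginning: 123 on hand, pool $928.65 (≈ $7.5500 each)
After Purchase 1: 281 on hand, pool $2,556.05 (≈ $9.0963 each)
After Purchase 2: 402 on hand, pool $3,959.65 (≈ $9.8499 each)
Sale 1, sell 100: 100/402 × $3,959.65 → $984.98
After Purchase 3: 618 on hand, pool $5,534.27 (≈ $8.9551 each)
Sale 2, sell 185: 185/618 × $5,534.27 → $1,656.69
After Purchase 4: 772 on hand, pool $8,352.38 (≈ $10.8191 each)
After Purchase 5: 817 on hand, pool $8,881.13 (≈ $10.8704 each)
Total COGS = $984.98 + $1,656.69 = $2,641.67
Ending inventory (cost pool remaining) = $8,881.13

COGS = $2,641.67; ending inventory = $8,881.13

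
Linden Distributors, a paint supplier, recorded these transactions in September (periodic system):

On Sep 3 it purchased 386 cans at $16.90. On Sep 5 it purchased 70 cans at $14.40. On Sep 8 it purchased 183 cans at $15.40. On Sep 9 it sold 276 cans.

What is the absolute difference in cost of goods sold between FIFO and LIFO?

FIFO COGS: 276 @ $16.90 = $4,664.40
LIFO COGS: 183 @ $15.40 + 70 @ $14.40 + 23 @ $16.90 = $4,214.90
Difference = |$4,664.40 − $4,214.90| = $449.50

$449.50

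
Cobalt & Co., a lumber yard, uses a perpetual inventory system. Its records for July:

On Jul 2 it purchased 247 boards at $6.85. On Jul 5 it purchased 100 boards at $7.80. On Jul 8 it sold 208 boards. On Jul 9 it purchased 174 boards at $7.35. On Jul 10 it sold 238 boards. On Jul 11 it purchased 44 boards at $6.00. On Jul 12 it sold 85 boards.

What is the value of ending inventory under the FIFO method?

Jul 8, 208 sold [FIFO — oldest first]: 208 @ $6.85 = $1,424.80
Jul 10, 238 sold [FIFO — oldest first]: 39 @ $6.85 + 100 @ $7.80 + 99 @ $7.35 = $1,774.80
Jul 12, 85 sold [FIFO — oldest first]: 75 @ $7.35 + 10 @ $6.00 = $611.25
Total COGS = $1,424.80 + $1,774.80 + $611.25 = $3,810.85
Ending inventory: 34 @ $6.00 = $204.00

Ending inventory = $204.00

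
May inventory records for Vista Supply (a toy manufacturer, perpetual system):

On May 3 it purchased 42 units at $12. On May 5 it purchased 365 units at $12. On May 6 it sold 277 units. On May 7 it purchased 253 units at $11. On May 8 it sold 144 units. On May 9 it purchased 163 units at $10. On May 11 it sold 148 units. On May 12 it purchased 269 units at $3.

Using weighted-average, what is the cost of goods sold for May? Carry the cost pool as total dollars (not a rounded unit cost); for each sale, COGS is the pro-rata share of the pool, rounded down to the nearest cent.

COGS = $6,554.72

After May 3: 42 on hand, pool $504.00 (≈ $12.0000 each)
After May 5: 407 on hand, pool $4,884.00 (≈ $12.0000 each)
May 6, sell 277: 277/407 × $4,884.00 → $3,324.00
After May 7: 383 on hand, pool $4,343.00 (≈ $11.3394 each)
May 8, sell 144: 144/383 × $4,343.00 → $1,632.87
After May 9: 402 on hand, pool $4,340.13 (≈ $10.7963 each)
May 11, sell 148: 148/402 × $4,340.13 → $1,597.85
After May 12: 523 on hand, pool $3,549.28 (≈ $6.7864 each)
Total COGS = $3,324.00 + $1,632.87 + $1,597.85 = $6,554.72
Ending inventory (cost pool remaining) = $3,549.28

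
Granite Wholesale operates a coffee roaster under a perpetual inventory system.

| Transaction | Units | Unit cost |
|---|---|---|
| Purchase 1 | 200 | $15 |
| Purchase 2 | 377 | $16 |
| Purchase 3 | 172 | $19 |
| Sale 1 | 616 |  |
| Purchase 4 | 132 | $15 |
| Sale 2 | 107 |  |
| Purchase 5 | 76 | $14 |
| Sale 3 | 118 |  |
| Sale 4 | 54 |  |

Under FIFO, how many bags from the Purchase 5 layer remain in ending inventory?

62

Sale 1 (616) [FIFO — oldest first]: 200 @ $15 + 377 @ $16 + 39 @ $19 = $9,773
Sale 2 (107) [FIFO — oldest first]: 107 @ $19 = $2,033
Sale 3 (118) [FIFO — oldest first]: 26 @ $19 + 92 @ $15 = $1,874
Sale 4 (54) [FIFO — oldest first]: 40 @ $15 + 14 @ $14 = $796
Total COGS = $9,773 + $2,033 + $1,874 + $796 = $14,476
Ending inventory: 62 @ $14 = $868
Check: goods available $15,344 = COGS $14,476 + ending $868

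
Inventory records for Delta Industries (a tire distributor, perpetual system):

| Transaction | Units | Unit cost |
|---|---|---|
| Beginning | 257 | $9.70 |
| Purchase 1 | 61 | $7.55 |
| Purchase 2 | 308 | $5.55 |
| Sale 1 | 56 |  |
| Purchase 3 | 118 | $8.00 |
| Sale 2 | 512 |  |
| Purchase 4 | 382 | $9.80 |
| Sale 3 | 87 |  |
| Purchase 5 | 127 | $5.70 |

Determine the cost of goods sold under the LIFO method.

Sale 1 (56) [LIFO — newest first]: 56 @ $5.55 = $310.80
Sale 2 (512) [LIFO — newest first]: 118 @ $8.00 + 252 @ $5.55 + 61 @ $7.55 + 81 @ $9.70 = $3,588.85
Sale 3 (87) [LIFO — newest first]: 87 @ $9.80 = $852.60
Total COGS = $310.80 + $3,588.85 + $852.60 = $4,752.25
Ending inventory: 176 @ $9.70 + 295 @ $9.80 + 127 @ $5.70 = $5,322.10
Check: goods available $10,074.35 = COGS $4,752.25 + ending $5,322.10

COGS = $4,752.25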